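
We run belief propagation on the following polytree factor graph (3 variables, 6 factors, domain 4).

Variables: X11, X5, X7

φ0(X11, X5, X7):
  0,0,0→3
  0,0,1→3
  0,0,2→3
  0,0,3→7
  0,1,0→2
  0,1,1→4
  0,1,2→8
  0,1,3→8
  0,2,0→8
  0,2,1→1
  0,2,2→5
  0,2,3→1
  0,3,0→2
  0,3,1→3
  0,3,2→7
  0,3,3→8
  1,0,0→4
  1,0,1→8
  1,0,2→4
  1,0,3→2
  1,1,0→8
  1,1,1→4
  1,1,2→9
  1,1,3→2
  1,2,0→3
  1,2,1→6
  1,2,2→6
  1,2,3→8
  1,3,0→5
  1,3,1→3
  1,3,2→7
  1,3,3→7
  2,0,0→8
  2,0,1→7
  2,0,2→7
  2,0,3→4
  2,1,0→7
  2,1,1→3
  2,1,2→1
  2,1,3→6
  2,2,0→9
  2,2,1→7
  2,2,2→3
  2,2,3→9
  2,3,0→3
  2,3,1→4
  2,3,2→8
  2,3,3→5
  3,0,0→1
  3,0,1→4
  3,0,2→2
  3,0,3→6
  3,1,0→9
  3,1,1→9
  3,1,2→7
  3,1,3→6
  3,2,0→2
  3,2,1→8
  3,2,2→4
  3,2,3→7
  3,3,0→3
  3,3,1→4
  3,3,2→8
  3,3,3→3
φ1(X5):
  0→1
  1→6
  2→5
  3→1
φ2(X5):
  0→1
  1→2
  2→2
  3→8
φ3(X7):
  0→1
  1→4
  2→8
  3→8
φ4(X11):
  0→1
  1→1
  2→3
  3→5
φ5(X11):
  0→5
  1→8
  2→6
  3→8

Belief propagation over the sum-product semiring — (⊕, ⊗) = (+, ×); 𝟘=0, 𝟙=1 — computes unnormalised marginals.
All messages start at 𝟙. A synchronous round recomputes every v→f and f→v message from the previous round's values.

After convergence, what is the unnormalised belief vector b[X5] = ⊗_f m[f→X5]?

init: all messages = 𝟙 over 4 values
r1 m[φ0→X11] = [73, 86, 91, 83]
r1 m[φ0→X5] = [73, 93, 87, 80]
r1 m[φ0→X7] = [77, 78, 89, 89]
r1 m[φ1→X5] = [1, 6, 5, 1]
r1 m[φ2→X5] = [1, 2, 2, 8]
r1 m[φ3→X7] = [1, 4, 8, 8]
r1 m[φ4→X11] = [1, 1, 3, 5]
r1 m[φ5→X11] = [5, 8, 6, 8]
r1 m[X11→φ0] = [1, 1, 1, 1]
r1 m[X11→φ4] = [1, 1, 1, 1]
r1 m[X11→φ5] = [1, 1, 1, 1]
r1 m[X5→φ0] = [1, 1, 1, 1]
r1 m[X5→φ1] = [1, 1, 1, 1]
r1 m[X5→φ2] = [1, 1, 1, 1]
r1 m[X7→φ0] = [1, 1, 1, 1]
r1 m[X7→φ3] = [1, 1, 1, 1]
r2 m[φ0→X11] = [73, 86, 91, 83]
r2 m[φ0→X5] = [73, 93, 87, 80]
r2 m[φ0→X7] = [77, 78, 89, 89]
r2 m[φ1→X5] = [1, 6, 5, 1]
r2 m[φ2→X5] = [1, 2, 2, 8]
r2 m[φ3→X7] = [1, 4, 8, 8]
r2 m[φ4→X11] = [1, 1, 3, 5]
r2 m[φ5→X11] = [5, 8, 6, 8]
r2 m[X11→φ0] = [5, 8, 18, 40]
r2 m[X11→φ4] = [365, 688, 546, 664]
r2 m[X11→φ5] = [73, 86, 273, 415]
r2 m[X5→φ0] = [1, 12, 10, 8]
r2 m[X5→φ1] = [73, 186, 174, 640]
r2 m[X5→φ2] = [73, 558, 435, 80]
r2 m[X7→φ0] = [1, 4, 8, 8]
r2 m[X7→φ3] = [77, 78, 89, 89]
r3 m[φ0→X11] = [3519, 3850, 3338, 3945]
r3 m[φ0→X5] = [6619, 8936, 8686, 8196]
r3 m[φ0→X7] = [11803, 13115, 12483, 12769]
r3 m[φ1→X5] = [1, 6, 5, 1]
r3 m[φ2→X5] = [1, 2, 2, 8]
r3 m[φ3→X7] = [1, 4, 8, 8]
r3 m[φ4→X11] = [1, 1, 3, 5]
r3 m[φ5→X11] = [5, 8, 6, 8]
r3 m[X11→φ0] = [5, 8, 18, 40]
r3 m[X11→φ4] = [365, 688, 546, 664]
r3 m[X11→φ5] = [73, 86, 273, 415]
r3 m[X5→φ0] = [1, 12, 10, 8]
r3 m[X5→φ1] = [73, 186, 174, 640]
r3 m[X5→φ2] = [73, 558, 435, 80]
r3 m[X7→φ0] = [1, 4, 8, 8]
r3 m[X7→φ3] = [77, 78, 89, 89]
r4 m[φ0→X11] = [3519, 3850, 3338, 3945]
r4 m[φ0→X5] = [6619, 8936, 8686, 8196]
r4 m[φ0→X7] = [11803, 13115, 12483, 12769]
r4 m[φ1→X5] = [1, 6, 5, 1]
r4 m[φ2→X5] = [1, 2, 2, 8]
r4 m[φ3→X7] = [1, 4, 8, 8]
r4 m[φ4→X11] = [1, 1, 3, 5]
r4 m[φ5→X11] = [5, 8, 6, 8]
r4 m[X11→φ0] = [5, 8, 18, 40]
r4 m[X11→φ4] = [17595, 30800, 20028, 31560]
r4 m[X11→φ5] = [3519, 3850, 10014, 19725]
r4 m[X5→φ0] = [1, 12, 10, 8]
r4 m[X5→φ1] = [6619, 17872, 17372, 65568]
r4 m[X5→φ2] = [6619, 53616, 43430, 8196]
r4 m[X7→φ0] = [1, 4, 8, 8]
r4 m[X7→φ3] = [11803, 13115, 12483, 12769]
r5 m[φ0→X11] = [3519, 3850, 3338, 3945]
r5 m[φ0→X5] = [6619, 8936, 8686, 8196]
r5 m[φ0→X7] = [11803, 13115, 12483, 12769]
r5 m[φ1→X5] = [1, 6, 5, 1]
r5 m[φ2→X5] = [1, 2, 2, 8]
r5 m[φ3→X7] = [1, 4, 8, 8]
r5 m[φ4→X11] = [1, 1, 3, 5]
r5 m[φ5→X11] = [5, 8, 6, 8]
r5 m[X11→φ0] = [5, 8, 18, 40]
r5 m[X11→φ4] = [17595, 30800, 20028, 31560]
r5 m[X11→φ5] = [3519, 3850, 10014, 19725]
r5 m[X5→φ0] = [1, 12, 10, 8]
r5 m[X5→φ1] = [6619, 17872, 17372, 65568]
r5 m[X5→φ2] = [6619, 53616, 43430, 8196]
r5 m[X7→φ0] = [1, 4, 8, 8]
r5 m[X7→φ3] = [11803, 13115, 12483, 12769]
fixed point reached at round 5
b[X5] = ⊗ incoming = [6619, 107232, 86860, 65568]

b[X5] = [6619, 107232, 86860, 65568]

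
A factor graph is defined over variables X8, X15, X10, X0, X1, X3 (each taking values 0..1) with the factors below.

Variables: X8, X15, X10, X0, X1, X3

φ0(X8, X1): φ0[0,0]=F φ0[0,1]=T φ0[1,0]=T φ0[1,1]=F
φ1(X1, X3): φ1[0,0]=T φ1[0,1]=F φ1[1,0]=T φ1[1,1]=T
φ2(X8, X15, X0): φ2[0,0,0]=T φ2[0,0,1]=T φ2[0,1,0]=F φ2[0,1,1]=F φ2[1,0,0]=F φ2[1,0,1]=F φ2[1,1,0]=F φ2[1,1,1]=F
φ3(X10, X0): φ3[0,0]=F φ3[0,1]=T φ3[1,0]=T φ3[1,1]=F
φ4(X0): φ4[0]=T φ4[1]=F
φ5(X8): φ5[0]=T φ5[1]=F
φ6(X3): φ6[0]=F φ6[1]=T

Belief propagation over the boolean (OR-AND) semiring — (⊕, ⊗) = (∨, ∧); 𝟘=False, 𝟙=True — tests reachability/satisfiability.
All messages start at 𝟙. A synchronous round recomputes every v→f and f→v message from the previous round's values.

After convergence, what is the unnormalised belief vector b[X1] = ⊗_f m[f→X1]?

init: all messages = 𝟙 over 2 values
r1 m[φ0→X8] = [T, T]
r1 m[φ0→X1] = [T, T]
r1 m[φ1→X1] = [T, T]
r1 m[φ1→X3] = [T, T]
r1 m[φ2→X8] = [T, F]
r1 m[φ2→X15] = [T, F]
r1 m[φ2→X0] = [T, T]
r1 m[φ3→X10] = [T, T]
r1 m[φ3→X0] = [T, T]
r1 m[φ4→X0] = [T, F]
r1 m[φ5→X8] = [T, F]
r1 m[φ6→X3] = [F, T]
r1 m[X8→φ0] = [T, T]
r1 m[X8→φ2] = [T, T]
r1 m[X8→φ5] = [T, T]
r1 m[X15→φ2] = [T, T]
r1 m[X10→φ3] = [T, T]
r1 m[X0→φ2] = [T, T]
r1 m[X0→φ3] = [T, T]
r1 m[X0→φ4] = [T, T]
r1 m[X1→φ0] = [T, T]
r1 m[X1→φ1] = [T, T]
r1 m[X3→φ1] = [T, T]
r1 m[X3→φ6] = [T, T]
r2 m[φ0→X8] = [T, T]
r2 m[φ0→X1] = [T, T]
r2 m[φ1→X1] = [T, T]
r2 m[φ1→X3] = [T, T]
r2 m[φ2→X8] = [T, F]
r2 m[φ2→X15] = [T, F]
r2 m[φ2→X0] = [T, T]
r2 m[φ3→X10] = [T, T]
r2 m[φ3→X0] = [T, T]
r2 m[φ4→X0] = [T, F]
r2 m[φ5→X8] = [T, F]
r2 m[φ6→X3] = [F, T]
r2 m[X8→φ0] = [T, F]
r2 m[X8→φ2] = [T, F]
r2 m[X8→φ5] = [T, F]
r2 m[X15→φ2] = [T, T]
r2 m[X10→φ3] = [T, T]
r2 m[X0→φ2] = [T, F]
r2 m[X0→φ3] = [T, F]
r2 m[X0→φ4] = [T, T]
r2 m[X1→φ0] = [T, T]
r2 m[X1→φ1] = [T, T]
r2 m[X3→φ1] = [F, T]
r2 m[X3→φ6] = [T, T]
r3 m[φ0→X8] = [T, T]
r3 m[φ0→X1] = [F, T]
r3 m[φ1→X1] = [F, T]
r3 m[φ1→X3] = [T, T]
r3 m[φ2→X8] = [T, F]
r3 m[φ2→X15] = [T, F]
r3 m[φ2→X0] = [T, T]
r3 m[φ3→X10] = [F, T]
r3 m[φ3→X0] = [T, T]
r3 m[φ4→X0] = [T, F]
r3 m[φ5→X8] = [T, F]
r3 m[φ6→X3] = [F, T]
r3 m[X8→φ0] = [T, F]
r3 m[X8→φ2] = [T, F]
r3 m[X8→φ5] = [T, F]
r3 m[X15→φ2] = [T, T]
r3 m[X10→φ3] = [T, T]
r3 m[X0→φ2] = [T, F]
r3 m[X0→φ3] = [T, F]
r3 m[X0→φ4] = [T, T]
r3 m[X1→φ0] = [T, T]
r3 m[X1→φ1] = [T, T]
r3 m[X3→φ1] = [F, T]
r3 m[X3→φ6] = [T, T]
r4 m[φ0→X8] = [T, T]
r4 m[φ0→X1] = [F, T]
r4 m[φ1→X1] = [F, T]
r4 m[φ1→X3] = [T, T]
r4 m[φ2→X8] = [T, F]
r4 m[φ2→X15] = [T, F]
r4 m[φ2→X0] = [T, T]
r4 m[φ3→X10] = [F, T]
r4 m[φ3→X0] = [T, T]
r4 m[φ4→X0] = [T, F]
r4 m[φ5→X8] = [T, F]
r4 m[φ6→X3] = [F, T]
r4 m[X8→φ0] = [T, F]
r4 m[X8→φ2] = [T, F]
r4 m[X8→φ5] = [T, F]
r4 m[X15→φ2] = [T, T]
r4 m[X10→φ3] = [T, T]
r4 m[X0→φ2] = [T, F]
r4 m[X0→φ3] = [T, F]
r4 m[X0→φ4] = [T, T]
r4 m[X1→φ0] = [F, T]
r4 m[X1→φ1] = [F, T]
r4 m[X3→φ1] = [F, T]
r4 m[X3→φ6] = [T, T]
r5 m[φ0→X8] = [T, F]
r5 m[φ0→X1] = [F, T]
r5 m[φ1→X1] = [F, T]
r5 m[φ1→X3] = [T, T]
r5 m[φ2→X8] = [T, F]
r5 m[φ2→X15] = [T, F]
r5 m[φ2→X0] = [T, T]
r5 m[φ3→X10] = [F, T]
r5 m[φ3→X0] = [T, T]
r5 m[φ4→X0] = [T, F]
r5 m[φ5→X8] = [T, F]
r5 m[φ6→X3] = [F, T]
r5 m[X8→φ0] = [T, F]
r5 m[X8→φ2] = [T, F]
r5 m[X8→φ5] = [T, F]
r5 m[X15→φ2] = [T, T]
r5 m[X10→φ3] = [T, T]
r5 m[X0→φ2] = [T, F]
r5 m[X0→φ3] = [T, F]
r5 m[X0→φ4] = [T, T]
r5 m[X1→φ0] = [F, T]
r5 m[X1→φ1] = [F, T]
r5 m[X3→φ1] = [F, T]
r5 m[X3→φ6] = [T, T]
r6 m[φ0→X8] = [T, F]
r6 m[φ0→X1] = [F, T]
r6 m[φ1→X1] = [F, T]
r6 m[φ1→X3] = [T, T]
r6 m[φ2→X8] = [T, F]
r6 m[φ2→X15] = [T, F]
r6 m[φ2→X0] = [T, T]
r6 m[φ3→X10] = [F, T]
r6 m[φ3→X0] = [T, T]
r6 m[φ4→X0] = [T, F]
r6 m[φ5→X8] = [T, F]
r6 m[φ6→X3] = [F, T]
r6 m[X8→φ0] = [T, F]
r6 m[X8→φ2] = [T, F]
r6 m[X8→φ5] = [T, F]
r6 m[X15→φ2] = [T, T]
r6 m[X10→φ3] = [T, T]
r6 m[X0→φ2] = [T, F]
r6 m[X0→φ3] = [T, F]
r6 m[X0→φ4] = [T, T]
r6 m[X1→φ0] = [F, T]
r6 m[X1→φ1] = [F, T]
r6 m[X3→φ1] = [F, T]
r6 m[X3→φ6] = [T, T]
fixed point reached at round 6
b[X1] = ⊗ incoming = [F, T]

b[X1] = [F, T]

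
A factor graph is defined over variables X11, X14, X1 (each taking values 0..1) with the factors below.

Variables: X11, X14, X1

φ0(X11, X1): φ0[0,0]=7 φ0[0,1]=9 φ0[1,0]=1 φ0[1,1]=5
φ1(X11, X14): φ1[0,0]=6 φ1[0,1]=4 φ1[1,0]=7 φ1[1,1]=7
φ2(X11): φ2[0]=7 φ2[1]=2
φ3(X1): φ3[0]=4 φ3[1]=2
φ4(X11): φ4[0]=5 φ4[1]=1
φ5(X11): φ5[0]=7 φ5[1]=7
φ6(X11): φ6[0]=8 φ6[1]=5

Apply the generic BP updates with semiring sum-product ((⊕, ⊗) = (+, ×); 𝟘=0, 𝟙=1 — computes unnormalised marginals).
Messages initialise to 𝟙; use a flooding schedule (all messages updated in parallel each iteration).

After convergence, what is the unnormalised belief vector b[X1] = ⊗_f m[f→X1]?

init: all messages = 𝟙 over 2 values
r1 m[φ0→X11] = [16, 6]
r1 m[φ0→X1] = [8, 14]
r1 m[φ1→X11] = [10, 14]
r1 m[φ1→X14] = [13, 11]
r1 m[φ2→X11] = [7, 2]
r1 m[φ3→X1] = [4, 2]
r1 m[φ4→X11] = [5, 1]
r1 m[φ5→X11] = [7, 7]
r1 m[φ6→X11] = [8, 5]
r1 m[X11→φ0] = [1, 1]
r1 m[X11→φ1] = [1, 1]
r1 m[X11→φ2] = [1, 1]
r1 m[X11→φ4] = [1, 1]
r1 m[X11→φ5] = [1, 1]
r1 m[X11→φ6] = [1, 1]
r1 m[X14→φ1] = [1, 1]
r1 m[X1→φ0] = [1, 1]
r1 m[X1→φ3] = [1, 1]
r2 m[φ0→X11] = [16, 6]
r2 m[φ0→X1] = [8, 14]
r2 m[φ1→X11] = [10, 14]
r2 m[φ1→X14] = [13, 11]
r2 m[φ2→X11] = [7, 2]
r2 m[φ3→X1] = [4, 2]
r2 m[φ4→X11] = [5, 1]
r2 m[φ5→X11] = [7, 7]
r2 m[φ6→X11] = [8, 5]
r2 m[X11→φ0] = [19600, 980]
r2 m[X11→φ1] = [31360, 420]
r2 m[X11→φ2] = [44800, 2940]
r2 m[X11→φ4] = [62720, 5880]
r2 m[X11→φ5] = [44800, 840]
r2 m[X11→φ6] = [39200, 1176]
r2 m[X14→φ1] = [1, 1]
r2 m[X1→φ0] = [4, 2]
r2 m[X1→φ3] = [8, 14]
r3 m[φ0→X11] = [46, 14]
r3 m[φ0→X1] = [138180, 181300]
r3 m[φ1→X11] = [10, 14]
r3 m[φ1→X14] = [191100, 128380]
r3 m[φ2→X11] = [7, 2]
r3 m[φ3→X1] = [4, 2]
r3 m[φ4→X11] = [5, 1]
r3 m[φ5→X11] = [7, 7]
r3 m[φ6→X11] = [8, 5]
r3 m[X11→φ0] = [19600, 980]
r3 m[X11→φ1] = [31360, 420]
r3 m[X11→φ2] = [44800, 2940]
r3 m[X11→φ4] = [62720, 5880]
r3 m[X11→φ5] = [44800, 840]
r3 m[X11→φ6] = [39200, 1176]
r3 m[X14→φ1] = [1, 1]
r3 m[X1→φ0] = [4, 2]
r3 m[X1→φ3] = [8, 14]
r4 m[φ0→X11] = [46, 14]
r4 m[φ0→X1] = [138180, 181300]
r4 m[φ1→X11] = [10, 14]
r4 m[φ1→X14] = [191100, 128380]
r4 m[φ2→X11] = [7, 2]
r4 m[φ3→X1] = [4, 2]
r4 m[φ4→X11] = [5, 1]
r4 m[φ5→X11] = [7, 7]
r4 m[φ6→X11] = [8, 5]
r4 m[X11→φ0] = [19600, 980]
r4 m[X11→φ1] = [90160, 980]
r4 m[X11→φ2] = [128800, 6860]
r4 m[X11→φ4] = [180320, 13720]
r4 m[X11→φ5] = [128800, 1960]
r4 m[X11→φ6] = [112700, 2744]
r4 m[X14→φ1] = [1, 1]
r4 m[X1→φ0] = [4, 2]
r4 m[X1→φ3] = [138180, 181300]
r5 m[φ0→X11] = [46, 14]
r5 m[φ0→X1] = [138180, 181300]
r5 m[φ1→X11] = [10, 14]
r5 m[φ1→X14] = [547820, 367500]
r5 m[φ2→X11] = [7, 2]
r5 m[φ3→X1] = [4, 2]
r5 m[φ4→X11] = [5, 1]
r5 m[φ5→X11] = [7, 7]
r5 m[φ6→X11] = [8, 5]
r5 m[X11→φ0] = [19600, 980]
r5 m[X11→φ1] = [90160, 980]
r5 m[X11→φ2] = [128800, 6860]
r5 m[X11→φ4] = [180320, 13720]
r5 m[X11→φ5] = [128800, 1960]
r5 m[X11→φ6] = [112700, 2744]
r5 m[X14→φ1] = [1, 1]
r5 m[X1→φ0] = [4, 2]
r5 m[X1→φ3] = [138180, 181300]
r6 m[φ0→X11] = [46, 14]
r6 m[φ0→X1] = [138180, 181300]
r6 m[φ1→X11] = [10, 14]
r6 m[φ1→X14] = [547820, 367500]
r6 m[φ2→X11] = [7, 2]
r6 m[φ3→X1] = [4, 2]
r6 m[φ4→X11] = [5, 1]
r6 m[φ5→X11] = [7, 7]
r6 m[φ6→X11] = [8, 5]
r6 m[X11→φ0] = [19600, 980]
r6 m[X11→φ1] = [90160, 980]
r6 m[X11→φ2] = [128800, 6860]
r6 m[X11→φ4] = [180320, 13720]
r6 m[X11→φ5] = [128800, 1960]
r6 m[X11→φ6] = [112700, 2744]
r6 m[X14→φ1] = [1, 1]
r6 m[X1→φ0] = [4, 2]
r6 m[X1→φ3] = [138180, 181300]
fixed point reached at round 6
b[X1] = ⊗ incoming = [552720, 362600]

b[X1] = [552720, 362600]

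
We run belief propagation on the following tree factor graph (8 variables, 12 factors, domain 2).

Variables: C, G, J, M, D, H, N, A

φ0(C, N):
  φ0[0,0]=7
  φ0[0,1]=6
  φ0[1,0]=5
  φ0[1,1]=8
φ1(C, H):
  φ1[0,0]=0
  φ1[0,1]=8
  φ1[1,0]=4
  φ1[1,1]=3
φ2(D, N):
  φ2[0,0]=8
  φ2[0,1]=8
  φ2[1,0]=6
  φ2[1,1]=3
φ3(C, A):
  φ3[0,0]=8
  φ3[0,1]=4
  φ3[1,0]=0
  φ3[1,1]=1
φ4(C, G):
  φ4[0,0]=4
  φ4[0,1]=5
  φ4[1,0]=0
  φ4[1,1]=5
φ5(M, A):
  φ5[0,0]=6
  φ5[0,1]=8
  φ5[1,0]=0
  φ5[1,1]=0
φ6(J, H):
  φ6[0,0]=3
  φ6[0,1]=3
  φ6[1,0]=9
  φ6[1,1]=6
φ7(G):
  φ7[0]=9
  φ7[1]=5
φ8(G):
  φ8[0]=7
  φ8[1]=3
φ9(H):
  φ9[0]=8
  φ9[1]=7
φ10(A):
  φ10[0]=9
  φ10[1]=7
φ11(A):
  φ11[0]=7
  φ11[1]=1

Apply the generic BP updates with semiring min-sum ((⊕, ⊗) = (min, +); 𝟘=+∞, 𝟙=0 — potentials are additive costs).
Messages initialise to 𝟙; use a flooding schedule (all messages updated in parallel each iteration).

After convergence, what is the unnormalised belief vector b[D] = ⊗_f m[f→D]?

b[D] = [48, 45]

init: all messages = 𝟙 over 2 values
r1 m[φ0→C] = [6, 5]
r1 m[φ0→N] = [5, 6]
r1 m[φ1→C] = [0, 3]
r1 m[φ1→H] = [0, 3]
r1 m[φ2→D] = [8, 3]
r1 m[φ2→N] = [6, 3]
r1 m[φ3→C] = [4, 0]
r1 m[φ3→A] = [0, 1]
r1 m[φ4→C] = [4, 0]
r1 m[φ4→G] = [0, 5]
r1 m[φ5→M] = [6, 0]
r1 m[φ5→A] = [0, 0]
r1 m[φ6→J] = [3, 6]
r1 m[φ6→H] = [3, 3]
r1 m[φ7→G] = [9, 5]
r1 m[φ8→G] = [7, 3]
r1 m[φ9→H] = [8, 7]
r1 m[φ10→A] = [9, 7]
r1 m[φ11→A] = [7, 1]
r1 m[C→φ0] = [0, 0]
r1 m[C→φ1] = [0, 0]
r1 m[C→φ3] = [0, 0]
r1 m[C→φ4] = [0, 0]
r1 m[G→φ4] = [0, 0]
r1 m[G→φ7] = [0, 0]
r1 m[G→φ8] = [0, 0]
r1 m[J→φ6] = [0, 0]
r1 m[M→φ5] = [0, 0]
r1 m[D→φ2] = [0, 0]
r1 m[H→φ1] = [0, 0]
r1 m[H→φ6] = [0, 0]
r1 m[H→φ9] = [0, 0]
r1 m[N→φ0] = [0, 0]
r1 m[N→φ2] = [0, 0]
r1 m[A→φ3] = [0, 0]
r1 m[A→φ5] = [0, 0]
r1 m[A→φ10] = [0, 0]
r1 m[A→φ11] = [0, 0]
r2 m[φ0→C] = [6, 5]
r2 m[φ0→N] = [5, 6]
r2 m[φ1→C] = [0, 3]
r2 m[φ1→H] = [0, 3]
r2 m[φ2→D] = [8, 3]
r2 m[φ2→N] = [6, 3]
r2 m[φ3→C] = [4, 0]
r2 m[φ3→A] = [0, 1]
r2 m[φ4→C] = [4, 0]
r2 m[φ4→G] = [0, 5]
r2 m[φ5→M] = [6, 0]
r2 m[φ5→A] = [0, 0]
r2 m[φ6→J] = [3, 6]
r2 m[φ6→H] = [3, 3]
r2 m[φ7→G] = [9, 5]
r2 m[φ8→G] = [7, 3]
r2 m[φ9→H] = [8, 7]
r2 m[φ10→A] = [9, 7]
r2 m[φ11→A] = [7, 1]
r2 m[C→φ0] = [8, 3]
r2 m[C→φ1] = [14, 5]
r2 m[C→φ3] = [10, 8]
r2 m[C→φ4] = [10, 8]
r2 m[G→φ4] = [16, 8]
r2 m[G→φ7] = [7, 8]
r2 m[G→φ8] = [9, 10]
r2 m[J→φ6] = [0, 0]
r2 m[M→φ5] = [0, 0]
r2 m[D→φ2] = [0, 0]
r2 m[H→φ1] = [11, 10]
r2 m[H→φ6] = [8, 10]
r2 m[H→φ9] = [3, 6]
r2 m[N→φ0] = [6, 3]
r2 m[N→φ2] = [5, 6]
r2 m[A→φ3] = [16, 8]
r2 m[A→φ5] = [16, 9]
r2 m[A→φ10] = [7, 2]
r2 m[A→φ11] = [9, 8]
r3 m[φ0→C] = [9, 11]
r3 m[φ0→N] = [8, 11]
r3 m[φ1→C] = [11, 13]
r3 m[φ1→H] = [9, 8]
r3 m[φ2→D] = [13, 9]
r3 m[φ2→N] = [6, 3]
r3 m[φ3→C] = [12, 9]
r3 m[φ3→A] = [8, 9]
r3 m[φ4→C] = [13, 13]
r3 m[φ4→G] = [8, 13]
r3 m[φ5→M] = [17, 9]
r3 m[φ5→A] = [0, 0]
r3 m[φ6→J] = [11, 16]
r3 m[φ6→H] = [3, 3]
r3 m[φ7→G] = [9, 5]
r3 m[φ8→G] = [7, 3]
r3 m[φ9→H] = [8, 7]
r3 m[φ10→A] = [9, 7]
r3 m[φ11→A] = [7, 1]
r3 m[C→φ0] = [8, 3]
r3 m[C→φ1] = [14, 5]
r3 m[C→φ3] = [10, 8]
r3 m[C→φ4] = [10, 8]
r3 m[G→φ4] = [16, 8]
r3 m[G→φ7] = [7, 8]
r3 m[G→φ8] = [9, 10]
r3 m[J→φ6] = [0, 0]
r3 m[M→φ5] = [0, 0]
r3 m[D→φ2] = [0, 0]
r3 m[H→φ1] = [11, 10]
r3 m[H→φ6] = [8, 10]
r3 m[H→φ9] = [3, 6]
r3 m[N→φ0] = [6, 3]
r3 m[N→φ2] = [5, 6]
r3 m[A→φ3] = [16, 8]
r3 m[A→φ5] = [16, 9]
r3 m[A→φ10] = [7, 2]
r3 m[A→φ11] = [9, 8]
r4 m[φ0→C] = [9, 11]
r4 m[φ0→N] = [8, 11]
r4 m[φ1→C] = [11, 13]
r4 m[φ1→H] = [9, 8]
r4 m[φ2→D] = [13, 9]
r4 m[φ2→N] = [6, 3]
r4 m[φ3→C] = [12, 9]
r4 m[φ3→A] = [8, 9]
r4 m[φ4→C] = [13, 13]
r4 m[φ4→G] = [8, 13]
r4 m[φ5→M] = [17, 9]
r4 m[φ5→A] = [0, 0]
r4 m[φ6→J] = [11, 16]
r4 m[φ6→H] = [3, 3]
r4 m[φ7→G] = [9, 5]
r4 m[φ8→G] = [7, 3]
r4 m[φ9→H] = [8, 7]
r4 m[φ10→A] = [9, 7]
r4 m[φ11→A] = [7, 1]
r4 m[C→φ0] = [36, 35]
r4 m[C→φ1] = [34, 33]
r4 m[C→φ3] = [33, 37]
r4 m[C→φ4] = [32, 33]
r4 m[G→φ4] = [16, 8]
r4 m[G→φ7] = [15, 16]
r4 m[G→φ8] = [17, 18]
r4 m[J→φ6] = [0, 0]
r4 m[M→φ5] = [0, 0]
r4 m[D→φ2] = [0, 0]
r4 m[H→φ1] = [11, 10]
r4 m[H→φ6] = [17, 15]
r4 m[H→φ9] = [12, 11]
r4 m[N→φ0] = [6, 3]
r4 m[N→φ2] = [8, 11]
r4 m[A→φ3] = [16, 8]
r4 m[A→φ5] = [24, 17]
r4 m[A→φ10] = [15, 10]
r4 m[A→φ11] = [17, 16]
r5 m[φ0→C] = [9, 11]
r5 m[φ0→N] = [40, 42]
r5 m[φ1→C] = [11, 13]
r5 m[φ1→H] = [34, 36]
r5 m[φ2→D] = [16, 14]
r5 m[φ2→N] = [6, 3]
r5 m[φ3→C] = [12, 9]
r5 m[φ3→A] = [37, 37]
r5 m[φ4→C] = [13, 13]
r5 m[φ4→G] = [33, 37]
r5 m[φ5→M] = [25, 17]
r5 m[φ5→A] = [0, 0]
r5 m[φ6→J] = [18, 21]
r5 m[φ6→H] = [3, 3]
r5 m[φ7→G] = [9, 5]
r5 m[φ8→G] = [7, 3]
r5 m[φ9→H] = [8, 7]
r5 m[φ10→A] = [9, 7]
r5 m[φ11→A] = [7, 1]
r5 m[C→φ0] = [36, 35]
r5 m[C→φ1] = [34, 33]
r5 m[C→φ3] = [33, 37]
r5 m[C→φ4] = [32, 33]
r5 m[G→φ4] = [16, 8]
r5 m[G→φ7] = [15, 16]
r5 m[G→φ8] = [17, 18]
r5 m[J→φ6] = [0, 0]
r5 m[M→φ5] = [0, 0]
r5 m[D→φ2] = [0, 0]
r5 m[H→φ1] = [11, 10]
r5 m[H→φ6] = [17, 15]
r5 m[H→φ9] = [12, 11]
r5 m[N→φ0] = [6, 3]
r5 m[N→φ2] = [8, 11]
r5 m[A→φ3] = [16, 8]
r5 m[A→φ5] = [24, 17]
r5 m[A→φ10] = [15, 10]
r5 m[A→φ11] = [17, 16]
r6 m[φ0→C] = [9, 11]
r6 m[φ0→N] = [40, 42]
r6 m[φ1→C] = [11, 13]
r6 m[φ1→H] = [34, 36]
r6 m[φ2→D] = [16, 14]
r6 m[φ2→N] = [6, 3]
r6 m[φ3→C] = [12, 9]
r6 m[φ3→A] = [37, 37]
r6 m[φ4→C] = [13, 13]
r6 m[φ4→G] = [33, 37]
r6 m[φ5→M] = [25, 17]
r6 m[φ5→A] = [0, 0]
r6 m[φ6→J] = [18, 21]
r6 m[φ6→H] = [3, 3]
r6 m[φ7→G] = [9, 5]
r6 m[φ8→G] = [7, 3]
r6 m[φ9→H] = [8, 7]
r6 m[φ10→A] = [9, 7]
r6 m[φ11→A] = [7, 1]
r6 m[C→φ0] = [36, 35]
r6 m[C→φ1] = [34, 33]
r6 m[C→φ3] = [33, 37]
r6 m[C→φ4] = [32, 33]
r6 m[G→φ4] = [16, 8]
r6 m[G→φ7] = [40, 40]
r6 m[G→φ8] = [42, 42]
r6 m[J→φ6] = [0, 0]
r6 m[M→φ5] = [0, 0]
r6 m[D→φ2] = [0, 0]
r6 m[H→φ1] = [11, 10]
r6 m[H→φ6] = [42, 43]
r6 m[H→φ9] = [37, 39]
r6 m[N→φ0] = [6, 3]
r6 m[N→φ2] = [40, 42]
r6 m[A→φ3] = [16, 8]
r6 m[A→φ5] = [53, 45]
r6 m[A→φ10] = [44, 38]
r6 m[A→φ11] = [46, 44]
r7 m[φ0→C] = [9, 11]
r7 m[φ0→N] = [40, 42]
r7 m[φ1→C] = [11, 13]
r7 m[φ1→H] = [34, 36]
r7 m[φ2→D] = [48, 45]
r7 m[φ2→N] = [6, 3]
r7 m[φ3→C] = [12, 9]
r7 m[φ3→A] = [37, 37]
r7 m[φ4→C] = [13, 13]
r7 m[φ4→G] = [33, 37]
r7 m[φ5→M] = [53, 45]
r7 m[φ5→A] = [0, 0]
r7 m[φ6→J] = [45, 49]
r7 m[φ6→H] = [3, 3]
r7 m[φ7→G] = [9, 5]
r7 m[φ8→G] = [7, 3]
r7 m[φ9→H] = [8, 7]
r7 m[φ10→A] = [9, 7]
r7 m[φ11→A] = [7, 1]
r7 m[C→φ0] = [36, 35]
r7 m[C→φ1] = [34, 33]
r7 m[C→φ3] = [33, 37]
r7 m[C→φ4] = [32, 33]
r7 m[G→φ4] = [16, 8]
r7 m[G→φ7] = [40, 40]
r7 m[G→φ8] = [42, 42]
r7 m[J→φ6] = [0, 0]
r7 m[M→φ5] = [0, 0]
r7 m[D→φ2] = [0, 0]
r7 m[H→φ1] = [11, 10]
r7 m[H→φ6] = [42, 43]
r7 m[H→φ9] = [37, 39]
r7 m[N→φ0] = [6, 3]
r7 m[N→φ2] = [40, 42]
r7 m[A→φ3] = [16, 8]
r7 m[A→φ5] = [53, 45]
r7 m[A→φ10] = [44, 38]
r7 m[A→φ11] = [46, 44]
r8 m[φ0→C] = [9, 11]
r8 m[φ0→N] = [40, 42]
r8 m[φ1→C] = [11, 13]
r8 m[φ1→H] = [34, 36]
r8 m[φ2→D] = [48, 45]
r8 m[φ2→N] = [6, 3]
r8 m[φ3→C] = [12, 9]
r8 m[φ3→A] = [37, 37]
r8 m[φ4→C] = [13, 13]
r8 m[φ4→G] = [33, 37]
r8 m[φ5→M] = [53, 45]
r8 m[φ5→A] = [0, 0]
r8 m[φ6→J] = [45, 49]
r8 m[φ6→H] = [3, 3]
r8 m[φ7→G] = [9, 5]
r8 m[φ8→G] = [7, 3]
r8 m[φ9→H] = [8, 7]
r8 m[φ10→A] = [9, 7]
r8 m[φ11→A] = [7, 1]
r8 m[C→φ0] = [36, 35]
r8 m[C→φ1] = [34, 33]
r8 m[C→φ3] = [33, 37]
r8 m[C→φ4] = [32, 33]
r8 m[G→φ4] = [16, 8]
r8 m[G→φ7] = [40, 40]
r8 m[G→φ8] = [42, 42]
r8 m[J→φ6] = [0, 0]
r8 m[M→φ5] = [0, 0]
r8 m[D→φ2] = [0, 0]
r8 m[H→φ1] = [11, 10]
r8 m[H→φ6] = [42, 43]
r8 m[H→φ9] = [37, 39]
r8 m[N→φ0] = [6, 3]
r8 m[N→φ2] = [40, 42]
r8 m[A→φ3] = [16, 8]
r8 m[A→φ5] = [53, 45]
r8 m[A→φ10] = [44, 38]
r8 m[A→φ11] = [46, 44]
fixed point reached at round 8
b[D] = ⊗ incoming = [48, 45]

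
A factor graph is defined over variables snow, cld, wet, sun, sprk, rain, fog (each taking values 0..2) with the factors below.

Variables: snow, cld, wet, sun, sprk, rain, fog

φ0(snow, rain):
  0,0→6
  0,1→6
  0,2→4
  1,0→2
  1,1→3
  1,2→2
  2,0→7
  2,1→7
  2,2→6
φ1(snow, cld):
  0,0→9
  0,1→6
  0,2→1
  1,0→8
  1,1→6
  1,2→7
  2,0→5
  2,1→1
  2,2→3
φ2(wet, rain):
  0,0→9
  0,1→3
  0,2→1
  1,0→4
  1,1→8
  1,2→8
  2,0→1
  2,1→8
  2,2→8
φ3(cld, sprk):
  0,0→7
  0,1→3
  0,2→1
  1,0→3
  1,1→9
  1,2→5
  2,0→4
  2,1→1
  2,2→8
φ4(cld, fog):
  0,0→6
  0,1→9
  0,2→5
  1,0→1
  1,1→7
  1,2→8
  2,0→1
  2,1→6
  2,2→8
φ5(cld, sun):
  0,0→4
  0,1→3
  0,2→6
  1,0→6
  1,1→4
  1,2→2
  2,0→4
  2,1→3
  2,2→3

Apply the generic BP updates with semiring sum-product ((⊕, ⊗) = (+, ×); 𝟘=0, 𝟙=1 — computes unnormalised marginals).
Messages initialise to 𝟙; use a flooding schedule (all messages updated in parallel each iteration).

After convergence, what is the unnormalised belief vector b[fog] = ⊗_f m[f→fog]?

b[fog] = [5111350, 11859801, 10078161]

init: all messages = 𝟙 over 3 values
r1 m[φ0→snow] = [16, 7, 20]
r1 m[φ0→rain] = [15, 16, 12]
r1 m[φ1→snow] = [16, 21, 9]
r1 m[φ1→cld] = [22, 13, 11]
r1 m[φ2→wet] = [13, 20, 17]
r1 m[φ2→rain] = [14, 19, 17]
r1 m[φ3→cld] = [11, 17, 13]
r1 m[φ3→sprk] = [14, 13, 14]
r1 m[φ4→cld] = [20, 16, 15]
r1 m[φ4→fog] = [8, 22, 21]
r1 m[φ5→cld] = [13, 12, 10]
r1 m[φ5→sun] = [14, 10, 11]
r1 m[snow→φ0] = [1, 1, 1]
r1 m[snow→φ1] = [1, 1, 1]
r1 m[cld→φ1] = [1, 1, 1]
r1 m[cld→φ3] = [1, 1, 1]
r1 m[cld→φ4] = [1, 1, 1]
r1 m[cld→φ5] = [1, 1, 1]
r1 m[wet→φ2] = [1, 1, 1]
r1 m[sun→φ5] = [1, 1, 1]
r1 m[sprk→φ3] = [1, 1, 1]
r1 m[rain→φ0] = [1, 1, 1]
r1 m[rain→φ2] = [1, 1, 1]
r1 m[fog→φ4] = [1, 1, 1]
r2 m[φ0→snow] = [16, 7, 20]
r2 m[φ0→rain] = [15, 16, 12]
r2 m[φ1→snow] = [16, 21, 9]
r2 m[φ1→cld] = [22, 13, 11]
r2 m[φ2→wet] = [13, 20, 17]
r2 m[φ2→rain] = [14, 19, 17]
r2 m[φ3→cld] = [11, 17, 13]
r2 m[φ3→sprk] = [14, 13, 14]
r2 m[φ4→cld] = [20, 16, 15]
r2 m[φ4→fog] = [8, 22, 21]
r2 m[φ5→cld] = [13, 12, 10]
r2 m[φ5→sun] = [14, 10, 11]
r2 m[snow→φ0] = [16, 21, 9]
r2 m[snow→φ1] = [16, 7, 20]
r2 m[cld→φ1] = [2860, 3264, 1950]
r2 m[cld→φ3] = [5720, 2496, 1650]
r2 m[cld→φ4] = [3146, 2652, 1430]
r2 m[cld→φ5] = [4840, 3536, 2145]
r2 m[wet→φ2] = [1, 1, 1]
r2 m[sun→φ5] = [1, 1, 1]
r2 m[sprk→φ3] = [1, 1, 1]
r2 m[rain→φ0] = [14, 19, 17]
r2 m[rain→φ2] = [15, 16, 12]
r2 m[fog→φ4] = [1, 1, 1]
r3 m[φ0→snow] = [266, 119, 333]
r3 m[φ0→rain] = [201, 222, 160]
r3 m[φ1→snow] = [47274, 56114, 23414]
r3 m[φ1→cld] = [300, 158, 125]
r3 m[φ2→wet] = [195, 284, 239]
r3 m[φ2→rain] = [14, 19, 17]
r3 m[φ3→cld] = [11, 17, 13]
r3 m[φ3→sprk] = [54128, 41274, 31400]
r3 m[φ4→cld] = [20, 16, 15]
r3 m[φ4→fog] = [22958, 55458, 48386]
r3 m[φ5→cld] = [13, 12, 10]
r3 m[φ5→sun] = [49156, 35099, 42547]
r3 m[snow→φ0] = [16, 21, 9]
r3 m[snow→φ1] = [16, 7, 20]
r3 m[cld→φ1] = [2860, 3264, 1950]
r3 m[cld→φ3] = [5720, 2496, 1650]
r3 m[cld→φ4] = [3146, 2652, 1430]
r3 m[cld→φ5] = [4840, 3536, 2145]
r3 m[wet→φ2] = [1, 1, 1]
r3 m[sun→φ5] = [1, 1, 1]
r3 m[sprk→φ3] = [1, 1, 1]
r3 m[rain→φ0] = [14, 19, 17]
r3 m[rain→φ2] = [15, 16, 12]
r3 m[fog→φ4] = [1, 1, 1]
r4 m[φ0→snow] = [266, 119, 333]
r4 m[φ0→rain] = [201, 222, 160]
r4 m[φ1→snow] = [47274, 56114, 23414]
r4 m[φ1→cld] = [300, 158, 125]
r4 m[φ2→wet] = [195, 284, 239]
r4 m[φ2→rain] = [14, 19, 17]
r4 m[φ3→cld] = [11, 17, 13]
r4 m[φ3→sprk] = [54128, 41274, 31400]
r4 m[φ4→cld] = [20, 16, 15]
r4 m[φ4→fog] = [22958, 55458, 48386]
r4 m[φ5→cld] = [13, 12, 10]
r4 m[φ5→sun] = [49156, 35099, 42547]
r4 m[snow→φ0] = [47274, 56114, 23414]
r4 m[snow→φ1] = [266, 119, 333]
r4 m[cld→φ1] = [2860, 3264, 1950]
r4 m[cld→φ3] = [78000, 30336, 18750]
r4 m[cld→φ4] = [42900, 32232, 16250]
r4 m[cld→φ5] = [66000, 42976, 24375]
r4 m[wet→φ2] = [1, 1, 1]
r4 m[sun→φ5] = [1, 1, 1]
r4 m[sprk→φ3] = [1, 1, 1]
r4 m[rain→φ0] = [14, 19, 17]
r4 m[rain→φ2] = [201, 222, 160]
r4 m[fog→φ4] = [1, 1, 1]
r5 m[φ0→snow] = [266, 119, 333]
r5 m[φ0→rain] = [559770, 615884, 441808]
r5 m[φ1→snow] = [47274, 56114, 23414]
r5 m[φ1→cld] = [5011, 2643, 2098]
r5 m[φ2→wet] = [2635, 3860, 3257]
r5 m[φ2→rain] = [14, 19, 17]
r5 m[φ3→cld] = [11, 17, 13]
r5 m[φ3→sprk] = [712008, 525774, 379680]
r5 m[φ4→cld] = [20, 16, 15]
r5 m[φ4→fog] = [305882, 709224, 602356]
r5 m[φ5→cld] = [13, 12, 10]
r5 m[φ5→sun] = [619356, 443029, 555077]
r5 m[snow→φ0] = [47274, 56114, 23414]
r5 m[snow→φ1] = [266, 119, 333]
r5 m[cld→φ1] = [2860, 3264, 1950]
r5 m[cld→φ3] = [78000, 30336, 18750]
r5 m[cld→φ4] = [42900, 32232, 16250]
r5 m[cld→φ5] = [66000, 42976, 24375]
r5 m[wet→φ2] = [1, 1, 1]
r5 m[sun→φ5] = [1, 1, 1]
r5 m[sprk→φ3] = [1, 1, 1]
r5 m[rain→φ0] = [14, 19, 17]
r5 m[rain→φ2] = [201, 222, 160]
r5 m[fog→φ4] = [1, 1, 1]
r6 m[φ0→snow] = [266, 119, 333]
r6 m[φ0→rain] = [559770, 615884, 441808]
r6 m[φ1→snow] = [47274, 56114, 23414]
r6 m[φ1→cld] = [5011, 2643, 2098]
r6 m[φ2→wet] = [2635, 3860, 3257]
r6 m[φ2→rain] = [14, 19, 17]
r6 m[φ3→cld] = [11, 17, 13]
r6 m[φ3→sprk] = [712008, 525774, 379680]
r6 m[φ4→cld] = [20, 16, 15]
r6 m[φ4→fog] = [305882, 709224, 602356]
r6 m[φ5→cld] = [13, 12, 10]
r6 m[φ5→sun] = [619356, 443029, 555077]
r6 m[snow→φ0] = [47274, 56114, 23414]
r6 m[snow→φ1] = [266, 119, 333]
r6 m[cld→φ1] = [2860, 3264, 1950]
r6 m[cld→φ3] = [1302860, 507456, 314700]
r6 m[cld→φ4] = [716573, 539172, 272740]
r6 m[cld→φ5] = [1102420, 718896, 409110]
r6 m[wet→φ2] = [1, 1, 1]
r6 m[sun→φ5] = [1, 1, 1]
r6 m[sprk→φ3] = [1, 1, 1]
r6 m[rain→φ0] = [14, 19, 17]
r6 m[rain→φ2] = [559770, 615884, 441808]
r6 m[fog→φ4] = [1, 1, 1]
r7 m[φ0→snow] = [266, 119, 333]
r7 m[φ0→rain] = [559770, 615884, 441808]
r7 m[φ1→snow] = [47274, 56114, 23414]
r7 m[φ1→cld] = [5011, 2643, 2098]
r7 m[φ2→wet] = [7327390, 10700616, 9021306]
r7 m[φ2→rain] = [14, 19, 17]
r7 m[φ3→cld] = [11, 17, 13]
r7 m[φ3→sprk] = [11901188, 8790384, 6357740]
r7 m[φ4→cld] = [20, 16, 15]
r7 m[φ4→fog] = [5111350, 11859801, 10078161]
r7 m[φ5→cld] = [13, 12, 10]
r7 m[φ5→sun] = [10359496, 7410174, 9279642]
r7 m[snow→φ0] = [47274, 56114, 23414]
r7 m[snow→φ1] = [266, 119, 333]
r7 m[cld→φ1] = [2860, 3264, 1950]
r7 m[cld→φ3] = [1302860, 507456, 314700]
r7 m[cld→φ4] = [716573, 539172, 272740]
r7 m[cld→φ5] = [1102420, 718896, 409110]
r7 m[wet→φ2] = [1, 1, 1]
r7 m[sun→φ5] = [1, 1, 1]
r7 m[sprk→φ3] = [1, 1, 1]
r7 m[rain→φ0] = [14, 19, 17]
r7 m[rain→φ2] = [559770, 615884, 441808]
r7 m[fog→φ4] = [1, 1, 1]
r8 m[φ0→snow] = [266, 119, 333]
r8 m[φ0→rain] = [559770, 615884, 441808]
r8 m[φ1→snow] = [47274, 56114, 23414]
r8 m[φ1→cld] = [5011, 2643, 2098]
r8 m[φ2→wet] = [7327390, 10700616, 9021306]
r8 m[φ2→rain] = [14, 19, 17]
r8 m[φ3→cld] = [11, 17, 13]
r8 m[φ3→sprk] = [11901188, 8790384, 6357740]
r8 m[φ4→cld] = [20, 16, 15]
r8 m[φ4→fog] = [5111350, 11859801, 10078161]
r8 m[φ5→cld] = [13, 12, 10]
r8 m[φ5→sun] = [10359496, 7410174, 9279642]
r8 m[snow→φ0] = [47274, 56114, 23414]
r8 m[snow→φ1] = [266, 119, 333]
r8 m[cld→φ1] = [2860, 3264, 1950]
r8 m[cld→φ3] = [1302860, 507456, 314700]
r8 m[cld→φ4] = [716573, 539172, 272740]
r8 m[cld→φ5] = [1102420, 718896, 409110]
r8 m[wet→φ2] = [1, 1, 1]
r8 m[sun→φ5] = [1, 1, 1]
r8 m[sprk→φ3] = [1, 1, 1]
r8 m[rain→φ0] = [14, 19, 17]
r8 m[rain→φ2] = [559770, 615884, 441808]
r8 m[fog→φ4] = [1, 1, 1]
fixed point reached at round 8
b[fog] = ⊗ incoming = [5111350, 11859801, 10078161]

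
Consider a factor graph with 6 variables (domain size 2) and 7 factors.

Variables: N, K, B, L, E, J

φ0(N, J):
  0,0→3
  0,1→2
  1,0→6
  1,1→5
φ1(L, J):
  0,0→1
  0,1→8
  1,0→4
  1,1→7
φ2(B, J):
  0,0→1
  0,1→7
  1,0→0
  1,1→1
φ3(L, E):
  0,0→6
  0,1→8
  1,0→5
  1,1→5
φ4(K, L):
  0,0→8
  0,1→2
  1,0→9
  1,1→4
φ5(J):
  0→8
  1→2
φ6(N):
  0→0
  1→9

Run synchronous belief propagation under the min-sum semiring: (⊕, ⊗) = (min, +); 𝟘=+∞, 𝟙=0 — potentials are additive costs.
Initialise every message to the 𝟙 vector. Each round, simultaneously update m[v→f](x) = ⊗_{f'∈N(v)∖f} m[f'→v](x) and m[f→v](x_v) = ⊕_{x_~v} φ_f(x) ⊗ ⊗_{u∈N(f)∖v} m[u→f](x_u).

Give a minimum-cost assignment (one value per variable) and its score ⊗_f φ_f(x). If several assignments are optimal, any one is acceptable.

assignment: (N=0, K=0, B=1, L=1, E=0, J=1); score = 19

init: all messages = 𝟙 over 2 values
r1 m[φ0→N] = [2, 5]
r1 m[φ0→J] = [3, 2]
r1 m[φ1→L] = [1, 4]
r1 m[φ1→J] = [1, 7]
r1 m[φ2→B] = [1, 0]
r1 m[φ2→J] = [0, 1]
r1 m[φ3→L] = [6, 5]
r1 m[φ3→E] = [5, 5]
r1 m[φ4→K] = [2, 4]
r1 m[φ4→L] = [8, 2]
r1 m[φ5→J] = [8, 2]
r1 m[φ6→N] = [0, 9]
r1 m[N→φ0] = [0, 0]
r1 m[N→φ6] = [0, 0]
r1 m[K→φ4] = [0, 0]
r1 m[B→φ2] = [0, 0]
r1 m[L→φ1] = [0, 0]
r1 m[L→φ3] = [0, 0]
r1 m[L→φ4] = [0, 0]
r1 m[E→φ3] = [0, 0]
r1 m[J→φ0] = [0, 0]
r1 m[J→φ1] = [0, 0]
r1 m[J→φ2] = [0, 0]
r1 m[J→φ5] = [0, 0]
r2 m[φ0→N] = [2, 5]
r2 m[φ0→J] = [3, 2]
r2 m[φ1→L] = [1, 4]
r2 m[φ1→J] = [1, 7]
r2 m[φ2→B] = [1, 0]
r2 m[φ2→J] = [0, 1]
r2 m[φ3→L] = [6, 5]
r2 m[φ3→E] = [5, 5]
r2 m[φ4→K] = [2, 4]
r2 m[φ4→L] = [8, 2]
r2 m[φ5→J] = [8, 2]
r2 m[φ6→N] = [0, 9]
r2 m[N→φ0] = [0, 9]
r2 m[N→φ6] = [2, 5]
r2 m[K→φ4] = [0, 0]
r2 m[B→φ2] = [0, 0]
r2 m[L→φ1] = [14, 7]
r2 m[L→φ3] = [9, 6]
r2 m[L→φ4] = [7, 9]
r2 m[E→φ3] = [0, 0]
r2 m[J→φ0] = [9, 10]
r2 m[J→φ1] = [11, 5]
r2 m[J→φ2] = [12, 11]
r2 m[J→φ5] = [4, 10]
r3 m[φ0→N] = [12, 15]
r3 m[φ0→J] = [3, 2]
r3 m[φ1→L] = [12, 12]
r3 m[φ1→J] = [11, 14]
r3 m[φ2→B] = [13, 12]
r3 m[φ2→J] = [0, 1]
r3 m[φ3→L] = [6, 5]
r3 m[φ3→E] = [11, 11]
r3 m[φ4→K] = [11, 13]
r3 m[φ4→L] = [8, 2]
r3 m[φ5→J] = [8, 2]
r3 m[φ6→N] = [0, 9]
r3 m[N→φ0] = [0, 9]
r3 m[N→φ6] = [2, 5]
r3 m[K→φ4] = [0, 0]
r3 m[B→φ2] = [0, 0]
r3 m[L→φ1] = [14, 7]
r3 m[L→φ3] = [9, 6]
r3 m[L→φ4] = [7, 9]
r3 m[E→φ3] = [0, 0]
r3 m[J→φ0] = [9, 10]
r3 m[J→φ1] = [11, 5]
r3 m[J→φ2] = [12, 11]
r3 m[J→φ5] = [4, 10]
r4 m[φ0→N] = [12, 15]
r4 m[φ0→J] = [3, 2]
r4 m[φ1→L] = [12, 12]
r4 m[φ1→J] = [11, 14]
r4 m[φ2→B] = [13, 12]
r4 m[φ2→J] = [0, 1]
r4 m[φ3→L] = [6, 5]
r4 m[φ3→E] = [11, 11]
r4 m[φ4→K] = [11, 13]
r4 m[φ4→L] = [8, 2]
r4 m[φ5→J] = [8, 2]
r4 m[φ6→N] = [0, 9]
r4 m[N→φ0] = [0, 9]
r4 m[N→φ6] = [12, 15]
r4 m[K→φ4] = [0, 0]
r4 m[B→φ2] = [0, 0]
r4 m[L→φ1] = [14, 7]
r4 m[L→φ3] = [20, 14]
r4 m[L→φ4] = [18, 17]
r4 m[E→φ3] = [0, 0]
r4 m[J→φ0] = [19, 17]
r4 m[J→φ1] = [11, 5]
r4 m[J→φ2] = [22, 18]
r4 m[J→φ5] = [14, 17]
r5 m[φ0→N] = [19, 22]
r5 m[φ0→J] = [3, 2]
r5 m[φ1→L] = [12, 12]
r5 m[φ1→J] = [11, 14]
r5 m[φ2→B] = [23, 19]
r5 m[φ2→J] = [0, 1]
r5 m[φ3→L] = [6, 5]
r5 m[φ3→E] = [19, 19]
r5 m[φ4→K] = [19, 21]
r5 m[φ4→L] = [8, 2]
r5 m[φ5→J] = [8, 2]
r5 m[φ6→N] = [0, 9]
r5 m[N→φ0] = [0, 9]
r5 m[N→φ6] = [12, 15]
r5 m[K→φ4] = [0, 0]
r5 m[B→φ2] = [0, 0]
r5 m[L→φ1] = [14, 7]
r5 m[L→φ3] = [20, 14]
r5 m[L→φ4] = [18, 17]
r5 m[E→φ3] = [0, 0]
r5 m[J→φ0] = [19, 17]
r5 m[J→φ1] = [11, 5]
r5 m[J→φ2] = [22, 18]
r5 m[J→φ5] = [14, 17]
r6 m[φ0→N] = [19, 22]
r6 m[φ0→J] = [3, 2]
r6 m[φ1→L] = [12, 12]
r6 m[φ1→J] = [11, 14]
r6 m[φ2→B] = [23, 19]
r6 m[φ2→J] = [0, 1]
r6 m[φ3→L] = [6, 5]
r6 m[φ3→E] = [19, 19]
r6 m[φ4→K] = [19, 21]
r6 m[φ4→L] = [8, 2]
r6 m[φ5→J] = [8, 2]
r6 m[φ6→N] = [0, 9]
r6 m[N→φ0] = [0, 9]
r6 m[N→φ6] = [19, 22]
r6 m[K→φ4] = [0, 0]
r6 m[B→φ2] = [0, 0]
r6 m[L→φ1] = [14, 7]
r6 m[L→φ3] = [20, 14]
r6 m[L→φ4] = [18, 17]
r6 m[E→φ3] = [0, 0]
r6 m[J→φ0] = [19, 17]
r6 m[J→φ1] = [11, 5]
r6 m[J→φ2] = [22, 18]
r6 m[J→φ5] = [14, 17]
r7 m[φ0→N] = [19, 22]
r7 m[φ0→J] = [3, 2]
r7 m[φ1→L] = [12, 12]
r7 m[φ1→J] = [11, 14]
r7 m[φ2→B] = [23, 19]
r7 m[φ2→J] = [0, 1]
r7 m[φ3→L] = [6, 5]
r7 m[φ3→E] = [19, 19]
r7 m[φ4→K] = [19, 21]
r7 m[φ4→L] = [8, 2]
r7 m[φ5→J] = [8, 2]
r7 m[φ6→N] = [0, 9]
r7 m[N→φ0] = [0, 9]
r7 m[N→φ6] = [19, 22]
r7 m[K→φ4] = [0, 0]
r7 m[B→φ2] = [0, 0]
r7 m[L→φ1] = [14, 7]
r7 m[L→φ3] = [20, 14]
r7 m[L→φ4] = [18, 17]
r7 m[E→φ3] = [0, 0]
r7 m[J→φ0] = [19, 17]
r7 m[J→φ1] = [11, 5]
r7 m[J→φ2] = [22, 18]
r7 m[J→φ5] = [14, 17]
fixed point reached at round 7
traceback from N: (N=0, K=0, B=1, L=1, E=0, J=1), score=19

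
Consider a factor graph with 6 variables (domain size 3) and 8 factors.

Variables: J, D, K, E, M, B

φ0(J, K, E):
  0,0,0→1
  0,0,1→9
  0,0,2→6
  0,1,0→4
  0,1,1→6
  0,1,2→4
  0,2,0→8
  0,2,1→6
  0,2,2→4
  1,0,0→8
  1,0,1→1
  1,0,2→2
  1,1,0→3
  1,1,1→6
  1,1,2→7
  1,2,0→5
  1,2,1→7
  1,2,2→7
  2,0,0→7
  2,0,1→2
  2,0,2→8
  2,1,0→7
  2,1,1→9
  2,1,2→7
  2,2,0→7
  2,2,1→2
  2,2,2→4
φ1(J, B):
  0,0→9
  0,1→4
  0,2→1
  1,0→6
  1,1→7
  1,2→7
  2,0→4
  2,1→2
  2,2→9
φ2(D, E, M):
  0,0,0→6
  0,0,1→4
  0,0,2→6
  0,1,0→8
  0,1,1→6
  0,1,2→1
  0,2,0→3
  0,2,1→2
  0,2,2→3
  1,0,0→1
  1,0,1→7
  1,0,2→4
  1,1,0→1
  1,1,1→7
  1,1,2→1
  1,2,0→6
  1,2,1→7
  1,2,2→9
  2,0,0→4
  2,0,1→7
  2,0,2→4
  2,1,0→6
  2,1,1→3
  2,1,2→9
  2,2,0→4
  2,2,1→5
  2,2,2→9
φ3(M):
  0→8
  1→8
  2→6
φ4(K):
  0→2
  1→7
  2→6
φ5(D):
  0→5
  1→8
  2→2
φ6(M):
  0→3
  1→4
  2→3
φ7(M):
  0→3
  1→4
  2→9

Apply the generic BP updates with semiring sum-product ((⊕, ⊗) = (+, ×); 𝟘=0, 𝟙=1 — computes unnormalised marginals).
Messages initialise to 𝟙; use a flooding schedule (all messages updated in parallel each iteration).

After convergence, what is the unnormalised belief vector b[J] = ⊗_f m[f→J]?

b[J] = [85500016, 131908440, 108765480]

init: all messages = 𝟙 over 3 values
r1 m[φ0→J] = [48, 46, 53]
r1 m[φ0→K] = [44, 53, 50]
r1 m[φ0→E] = [50, 48, 49]
r1 m[φ1→J] = [14, 20, 15]
r1 m[φ1→B] = [19, 13, 17]
r1 m[φ2→D] = [39, 43, 51]
r1 m[φ2→E] = [43, 42, 48]
r1 m[φ2→M] = [39, 48, 46]
r1 m[φ3→M] = [8, 8, 6]
r1 m[φ4→K] = [2, 7, 6]
r1 m[φ5→D] = [5, 8, 2]
r1 m[φ6→M] = [3, 4, 3]
r1 m[φ7→M] = [3, 4, 9]
r1 m[J→φ0] = [1, 1, 1]
r1 m[J→φ1] = [1, 1, 1]
r1 m[D→φ2] = [1, 1, 1]
r1 m[D→φ5] = [1, 1, 1]
r1 m[K→φ0] = [1, 1, 1]
r1 m[K→φ4] = [1, 1, 1]
r1 m[E→φ0] = [1, 1, 1]
r1 m[E→φ2] = [1, 1, 1]
r1 m[M→φ2] = [1, 1, 1]
r1 m[M→φ3] = [1, 1, 1]
r1 m[M→φ6] = [1, 1, 1]
r1 m[M→φ7] = [1, 1, 1]
r1 m[B→φ1] = [1, 1, 1]
r2 m[φ0→J] = [48, 46, 53]
r2 m[φ0→K] = [44, 53, 50]
r2 m[φ0→E] = [50, 48, 49]
r2 m[φ1→J] = [14, 20, 15]
r2 m[φ1→B] = [19, 13, 17]
r2 m[φ2→D] = [39, 43, 51]
r2 m[φ2→E] = [43, 42, 48]
r2 m[φ2→M] = [39, 48, 46]
r2 m[φ3→M] = [8, 8, 6]
r2 m[φ4→K] = [2, 7, 6]
r2 m[φ5→D] = [5, 8, 2]
r2 m[φ6→M] = [3, 4, 3]
r2 m[φ7→M] = [3, 4, 9]
r2 m[J→φ0] = [14, 20, 15]
r2 m[J→φ1] = [48, 46, 53]
r2 m[D→φ2] = [5, 8, 2]
r2 m[D→φ5] = [39, 43, 51]
r2 m[K→φ0] = [2, 7, 6]
r2 m[K→φ4] = [44, 53, 50]
r2 m[E→φ0] = [43, 42, 48]
r2 m[E→φ2] = [50, 48, 49]
r2 m[M→φ2] = [72, 128, 162]
r2 m[M→φ3] = [351, 768, 1242]
r2 m[M→φ6] = [936, 1536, 2484]
r2 m[M→φ7] = [936, 1536, 828]
r2 m[B→φ1] = [1, 1, 1]
r3 m[φ0→J] = [10458, 11053, 12105]
r3 m[φ0→K] = [31101, 38189, 36587]
r3 m[φ0→E] = [4007, 4249, 4131]
r3 m[φ1→J] = [14, 20, 15]
r3 m[φ1→B] = [920, 620, 847]
r3 m[φ2→D] = [215030, 271554, 317666]
r3 m[φ2→E] = [26172, 21118, 31850]
r3 m[φ2→M] = [8659, 12640, 10133]
r3 m[φ3→M] = [8, 8, 6]
r3 m[φ4→K] = [2, 7, 6]
r3 m[φ5→D] = [5, 8, 2]
r3 m[φ6→M] = [3, 4, 3]
r3 m[φ7→M] = [3, 4, 9]
r3 m[J→φ0] = [14, 20, 15]
r3 m[J→φ1] = [48, 46, 53]
r3 m[D→φ2] = [5, 8, 2]
r3 m[D→φ5] = [39, 43, 51]
r3 m[K→φ0] = [2, 7, 6]
r3 m[K→φ4] = [44, 53, 50]
r3 m[E→φ0] = [43, 42, 48]
r3 m[E→φ2] = [50, 48, 49]
r3 m[M→φ2] = [72, 128, 162]
r3 m[M→φ3] = [351, 768, 1242]
r3 m[M→φ6] = [936, 1536, 2484]
r3 m[M→φ7] = [936, 1536, 828]
r3 m[B→φ1] = [1, 1, 1]
r4 m[φ0→J] = [10458, 11053, 12105]
r4 m[φ0→K] = [31101, 38189, 36587]
r4 m[φ0→E] = [4007, 4249, 4131]
r4 m[φ1→J] = [14, 20, 15]
r4 m[φ1→B] = [920, 620, 847]
r4 m[φ2→D] = [215030, 271554, 317666]
r4 m[φ2→E] = [26172, 21118, 31850]
r4 m[φ2→M] = [8659, 12640, 10133]
r4 m[φ3→M] = [8, 8, 6]
r4 m[φ4→K] = [2, 7, 6]
r4 m[φ5→D] = [5, 8, 2]
r4 m[φ6→M] = [3, 4, 3]
r4 m[φ7→M] = [3, 4, 9]
r4 m[J→φ0] = [14, 20, 15]
r4 m[J→φ1] = [10458, 11053, 12105]
r4 m[D→φ2] = [5, 8, 2]
r4 m[D→φ5] = [215030, 271554, 317666]
r4 m[K→φ0] = [2, 7, 6]
r4 m[K→φ4] = [31101, 38189, 36587]
r4 m[E→φ0] = [26172, 21118, 31850]
r4 m[E→φ2] = [4007, 4249, 4131]
r4 m[M→φ2] = [72, 128, 162]
r4 m[M→φ3] = [77931, 202240, 273591]
r4 m[M→φ6] = [207816, 404480, 547182]
r4 m[M→φ7] = [207816, 404480, 182394]
r4 m[B→φ1] = [1, 1, 1]
r5 m[φ0→J] = [6107144, 6595422, 7251032]
r5 m[φ0→K] = [18790156, 22529864, 21814096]
r5 m[φ0→E] = [4007, 4249, 4131]
r5 m[φ1→J] = [14, 20, 15]
r5 m[φ1→B] = [208860, 143413, 196774]
r5 m[φ2→D] = [18033904, 22785648, 26859616]
r5 m[φ2→E] = [26172, 21118, 31850]
r5 m[φ2→M] = [732563, 1065494, 845964]
r5 m[φ3→M] = [8, 8, 6]
r5 m[φ4→K] = [2, 7, 6]
r5 m[φ5→D] = [5, 8, 2]
r5 m[φ6→M] = [3, 4, 3]
r5 m[φ7→M] = [3, 4, 9]
r5 m[J→φ0] = [14, 20, 15]
r5 m[J→φ1] = [10458, 11053, 12105]
r5 m[D→φ2] = [5, 8, 2]
r5 m[D→φ5] = [215030, 271554, 317666]
r5 m[K→φ0] = [2, 7, 6]
r5 m[K→φ4] = [31101, 38189, 36587]
r5 m[E→φ0] = [26172, 21118, 31850]
r5 m[E→φ2] = [4007, 4249, 4131]
r5 m[M→φ2] = [72, 128, 162]
r5 m[M→φ3] = [77931, 202240, 273591]
r5 m[M→φ6] = [207816, 404480, 547182]
r5 m[M→φ7] = [207816, 404480, 182394]
r5 m[B→φ1] = [1, 1, 1]
r6 m[φ0→J] = [6107144, 6595422, 7251032]
r6 m[φ0→K] = [18790156, 22529864, 21814096]
r6 m[φ0→E] = [4007, 4249, 4131]
r6 m[φ1→J] = [14, 20, 15]
r6 m[φ1→B] = [208860, 143413, 196774]
r6 m[φ2→D] = [18033904, 22785648, 26859616]
r6 m[φ2→E] = [26172, 21118, 31850]
r6 m[φ2→M] = [732563, 1065494, 845964]
r6 m[φ3→M] = [8, 8, 6]
r6 m[φ4→K] = [2, 7, 6]
r6 m[φ5→D] = [5, 8, 2]
r6 m[φ6→M] = [3, 4, 3]
r6 m[φ7→M] = [3, 4, 9]
r6 m[J→φ0] = [14, 20, 15]
r6 m[J→φ1] = [6107144, 6595422, 7251032]
r6 m[D→φ2] = [5, 8, 2]
r6 m[D→φ5] = [18033904, 22785648, 26859616]
r6 m[K→φ0] = [2, 7, 6]
r6 m[K→φ4] = [18790156, 22529864, 21814096]
r6 m[E→φ0] = [26172, 21118, 31850]
r6 m[E→φ2] = [4007, 4249, 4131]
r6 m[M→φ2] = [72, 128, 162]
r6 m[M→φ3] = [6593067, 17047904, 22841028]
r6 m[M→φ6] = [17581512, 34095808, 45682056]
r6 m[M→φ7] = [17581512, 34095808, 15227352]
r6 m[B→φ1] = [1, 1, 1]
r7 m[φ0→J] = [6107144, 6595422, 7251032]
r7 m[φ0→K] = [18790156, 22529864, 21814096]
r7 m[φ0→E] = [4007, 4249, 4131]
r7 m[φ1→J] = [14, 20, 15]
r7 m[φ1→B] = [123540956, 85098594, 117534386]
r7 m[φ2→D] = [18033904, 22785648, 26859616]
r7 m[φ2→E] = [26172, 21118, 31850]
r7 m[φ2→M] = [732563, 1065494, 845964]
r7 m[φ3→M] = [8, 8, 6]
r7 m[φ4→K] = [2, 7, 6]
r7 m[φ5→D] = [5, 8, 2]
r7 m[φ6→M] = [3, 4, 3]
r7 m[φ7→M] = [3, 4, 9]
r7 m[J→φ0] = [14, 20, 15]
r7 m[J→φ1] = [6107144, 6595422, 7251032]
r7 m[D→φ2] = [5, 8, 2]
r7 m[D→φ5] = [18033904, 22785648, 26859616]
r7 m[K→φ0] = [2, 7, 6]
r7 m[K→φ4] = [18790156, 22529864, 21814096]
r7 m[E→φ0] = [26172, 21118, 31850]
r7 m[E→φ2] = [4007, 4249, 4131]
r7 m[M→φ2] = [72, 128, 162]
r7 m[M→φ3] = [6593067, 17047904, 22841028]
r7 m[M→φ6] = [17581512, 34095808, 45682056]
r7 m[M→φ7] = [17581512, 34095808, 15227352]
r7 m[B→φ1] = [1, 1, 1]
r8 m[φ0→J] = [6107144, 6595422, 7251032]
r8 m[φ0→K] = [18790156, 22529864, 21814096]
r8 m[φ0→E] = [4007, 4249, 4131]
r8 m[φ1→J] = [14, 20, 15]
r8 m[φ1→B] = [123540956, 85098594, 117534386]
r8 m[φ2→D] = [18033904, 22785648, 26859616]
r8 m[φ2→E] = [26172, 21118, 31850]
r8 m[φ2→M] = [732563, 1065494, 845964]
r8 m[φ3→M] = [8, 8, 6]
r8 m[φ4→K] = [2, 7, 6]
r8 m[φ5→D] = [5, 8, 2]
r8 m[φ6→M] = [3, 4, 3]
r8 m[φ7→M] = [3, 4, 9]
r8 m[J→φ0] = [14, 20, 15]
r8 m[J→φ1] = [6107144, 6595422, 7251032]
r8 m[D→φ2] = [5, 8, 2]
r8 m[D→φ5] = [18033904, 22785648, 26859616]
r8 m[K→φ0] = [2, 7, 6]
r8 m[K→φ4] = [18790156, 22529864, 21814096]
r8 m[E→φ0] = [26172, 21118, 31850]
r8 m[E→φ2] = [4007, 4249, 4131]
r8 m[M→φ2] = [72, 128, 162]
r8 m[M→φ3] = [6593067, 17047904, 22841028]
r8 m[M→φ6] = [17581512, 34095808, 45682056]
r8 m[M→φ7] = [17581512, 34095808, 15227352]
r8 m[B→φ1] = [1, 1, 1]
fixed point reached at round 8
b[J] = ⊗ incoming = [85500016, 131908440, 108765480]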